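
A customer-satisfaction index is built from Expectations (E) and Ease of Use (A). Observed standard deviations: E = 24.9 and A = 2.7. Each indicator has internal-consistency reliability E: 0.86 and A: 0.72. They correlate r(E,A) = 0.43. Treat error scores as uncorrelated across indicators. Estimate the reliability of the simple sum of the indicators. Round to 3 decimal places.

0.870

Var(E+A) = 24.9² + 2.7² + 2·[24.9·2.7·0.43] = 627.3 + 57.8178 = 685.118.
Because errors are independent across components, Cov(Tᵢ,Tⱼ) = Cov(Xᵢ,Xⱼ); the off-diagonal part of the true-score variance is the same as above.
True-score variance = [24.9²·0.86 + 2.7²·0.72] + 57.8178 = 538.457 + 57.8178 = 596.275.
Reliability = 596.275 / 685.118 = 0.870.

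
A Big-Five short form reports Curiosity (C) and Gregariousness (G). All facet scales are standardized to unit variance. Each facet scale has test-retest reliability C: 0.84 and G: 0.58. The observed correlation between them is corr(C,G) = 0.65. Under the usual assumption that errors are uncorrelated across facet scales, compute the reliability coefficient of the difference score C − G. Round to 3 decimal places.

0.171

Var(C−G) = 1 + 1 − 2·0.65 = 2 − 1.3 = 0.7.
Under uncorrelated errors the observed covariances equal the true-score covariances, so only the own-variance terms attenuate.
True-score variance = [0.84 + 0.58] − 1.3 = 1.42 − 1.3 = 0.12.
Reliability = 0.12 / 0.7 = 0.171.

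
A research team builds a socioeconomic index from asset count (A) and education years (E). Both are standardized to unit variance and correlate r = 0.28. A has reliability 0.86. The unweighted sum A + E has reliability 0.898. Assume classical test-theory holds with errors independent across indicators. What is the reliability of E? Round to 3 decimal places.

0.879

Var(A+E) = 2 + 2·0.28 = 2.560.
True-score variance = ρ_A + ρ_E + 2·0.28, so 0.898 = (0.86 + ρ_E + 0.56) / 2.560.
ρ_E = 0.898·2.560 − 0.86 − 0.56 = 0.879.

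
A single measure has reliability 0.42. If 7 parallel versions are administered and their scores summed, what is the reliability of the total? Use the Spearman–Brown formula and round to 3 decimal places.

ρ_k = kρ / (1 + (k−1)ρ) = 7·0.42 / (1 + 6·0.42) = 2.940 / 3.520 = 0.835.

0.835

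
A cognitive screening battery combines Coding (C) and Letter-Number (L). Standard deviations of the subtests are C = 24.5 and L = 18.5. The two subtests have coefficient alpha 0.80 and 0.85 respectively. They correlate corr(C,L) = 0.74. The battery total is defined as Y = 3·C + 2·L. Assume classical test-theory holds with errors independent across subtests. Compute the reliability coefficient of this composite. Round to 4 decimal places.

Var(Y) = 3²·24.5² + 2²·18.5² + 2·[6·24.5·18.5·0.74] = 6771.25 + 4024.86 = 10796.1.
Because errors are independent across components, Cov(Tᵢ,Tⱼ) = Cov(Xᵢ,Xⱼ); the off-diagonal part of the true-score variance is the same as above.
True-score variance = [3²·24.5²·0.80 + 2²·18.5²·0.85] + 4024.86 = 5485.45 + 4024.86 = 9510.31.
Reliability = 9510.31 / 10796.1 = 0.8809.

0.8809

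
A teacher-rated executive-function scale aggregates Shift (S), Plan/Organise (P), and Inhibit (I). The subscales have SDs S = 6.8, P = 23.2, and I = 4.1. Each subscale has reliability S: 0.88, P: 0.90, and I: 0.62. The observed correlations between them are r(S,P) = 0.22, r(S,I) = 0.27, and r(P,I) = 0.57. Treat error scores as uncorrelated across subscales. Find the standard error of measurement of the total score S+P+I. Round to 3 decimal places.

8.109

Var(total) = 601.29 + 192.906 = 794.196.
True-score variance = 535.529 + 192.906 = 728.436, so reliability = 0.9172.
Error variance = 794.196 − 728.436 = 65.7606; SEM = √65.7606 = 8.109.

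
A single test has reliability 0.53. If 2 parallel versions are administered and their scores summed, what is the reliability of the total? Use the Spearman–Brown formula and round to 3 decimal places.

ρ_k = kρ / (1 + (k−1)ρ) = 2·0.53 / (1 + 1·0.53) = 1.060 / 1.530 = 0.693.

0.693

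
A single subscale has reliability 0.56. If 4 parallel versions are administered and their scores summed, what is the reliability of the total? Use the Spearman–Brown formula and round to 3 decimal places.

ρ_k = kρ / (1 + (k−1)ρ) = 4·0.56 / (1 + 3·0.56) = 2.240 / 2.680 = 0.836.

0.836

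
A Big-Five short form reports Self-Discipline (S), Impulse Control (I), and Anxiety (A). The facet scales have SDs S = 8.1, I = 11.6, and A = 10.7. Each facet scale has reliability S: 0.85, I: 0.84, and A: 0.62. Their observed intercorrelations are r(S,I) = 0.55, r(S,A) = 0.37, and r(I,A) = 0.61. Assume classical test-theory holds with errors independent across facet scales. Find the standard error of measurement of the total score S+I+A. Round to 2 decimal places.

8.65

Var(total) = 314.66 + 318.918 = 633.578.
True-score variance = 239.783 + 318.918 = 558.701, so reliability = 0.8818.
Error variance = 633.578 − 558.701 = 74.8773; SEM = √74.8773 = 8.65.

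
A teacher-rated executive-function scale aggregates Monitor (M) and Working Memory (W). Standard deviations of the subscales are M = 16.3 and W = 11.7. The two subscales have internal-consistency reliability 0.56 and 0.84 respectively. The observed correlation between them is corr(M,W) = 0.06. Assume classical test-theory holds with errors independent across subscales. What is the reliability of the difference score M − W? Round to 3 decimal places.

Var(M−W) = 16.3² + 11.7² − 2·16.3·11.7·0.06 = 402.58 − 22.8852 = 379.695.
Because errors are independent across components, Cov(Tᵢ,Tⱼ) = Cov(Xᵢ,Xⱼ); the off-diagonal part of the true-score variance is the same as above.
True-score variance = [16.3²·0.56 + 11.7²·0.84] − 22.8852 = 263.774 − 22.8852 = 240.889.
Reliability = 240.889 / 379.695 = 0.634.

0.634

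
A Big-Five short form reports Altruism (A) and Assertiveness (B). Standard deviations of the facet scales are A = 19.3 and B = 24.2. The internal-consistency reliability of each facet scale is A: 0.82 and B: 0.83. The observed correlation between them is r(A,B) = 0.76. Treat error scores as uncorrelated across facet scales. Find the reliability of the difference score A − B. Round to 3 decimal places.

0.329

Var(A−B) = 19.3² + 24.2² − 2·19.3·24.2·0.76 = 958.13 − 709.931 = 248.199.
With uncorrelated errors the cross-covariances are all true-score covariance, so they carry over unchanged; only the diagonal terms shrink to ρᵢσᵢ².
True-score variance = [19.3²·0.82 + 24.2²·0.83] − 709.931 = 791.523 − 709.931 = 81.5918.
Reliability = 81.5918 / 248.199 = 0.329.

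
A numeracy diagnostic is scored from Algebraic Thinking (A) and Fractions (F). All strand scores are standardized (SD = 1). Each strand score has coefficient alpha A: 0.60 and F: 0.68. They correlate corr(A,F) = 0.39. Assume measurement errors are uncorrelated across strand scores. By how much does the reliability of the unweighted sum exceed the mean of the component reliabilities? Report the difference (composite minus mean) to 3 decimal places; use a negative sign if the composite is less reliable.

Var(sum) = 2 + 0.78 = 2.78; true-score variance = 1.28 + 0.78 = 2.06; composite reliability = 0.7410.
Mean component reliability = 0.6400.
Difference = 0.7410 − 0.6400 = 0.101.

0.101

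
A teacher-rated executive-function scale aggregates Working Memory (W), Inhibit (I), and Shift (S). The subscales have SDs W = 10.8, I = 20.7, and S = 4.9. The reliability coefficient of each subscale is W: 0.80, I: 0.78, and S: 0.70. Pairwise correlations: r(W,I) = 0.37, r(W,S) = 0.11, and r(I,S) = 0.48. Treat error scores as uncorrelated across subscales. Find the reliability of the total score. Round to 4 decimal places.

Var(W+I+S) = 10.8² + 20.7² + 4.9² + 2·[10.8·20.7·0.37 + 10.8·4.9·0.11 + 20.7·4.9·0.48] = 569.14 + 274.45 = 843.59.
Because errors are independent across components, Cov(Tᵢ,Tⱼ) = Cov(Xᵢ,Xⱼ); the off-diagonal part of the true-score variance is the same as above.
True-score variance = [10.8²·0.80 + 20.7²·0.78 + 4.9²·0.70] + 274.45 = 444.341 + 274.45 = 718.791.
Reliability = 718.791 / 843.59 = 0.8521.

0.8521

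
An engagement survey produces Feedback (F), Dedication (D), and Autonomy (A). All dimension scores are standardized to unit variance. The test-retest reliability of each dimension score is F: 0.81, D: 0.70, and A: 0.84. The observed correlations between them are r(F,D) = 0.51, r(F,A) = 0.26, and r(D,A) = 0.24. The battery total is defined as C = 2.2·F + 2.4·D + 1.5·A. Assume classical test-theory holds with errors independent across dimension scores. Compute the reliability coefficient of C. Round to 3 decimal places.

Var(C) = 2.2² + 2.4² + 1.5² + 2·[5.28·0.51 + 3.3·0.26 + 3.6·0.24] = 12.85 + 8.8296 = 21.6796.
Because errors are independent across components, Cov(Tᵢ,Tⱼ) = Cov(Xᵢ,Xⱼ); the off-diagonal part of the true-score variance is the same as above.
True-score variance = [2.2²·0.81 + 2.4²·0.70 + 1.5²·0.84] + 8.8296 = 9.8424 + 8.8296 = 18.672.
Reliability = 18.672 / 21.6796 = 0.861.

0.861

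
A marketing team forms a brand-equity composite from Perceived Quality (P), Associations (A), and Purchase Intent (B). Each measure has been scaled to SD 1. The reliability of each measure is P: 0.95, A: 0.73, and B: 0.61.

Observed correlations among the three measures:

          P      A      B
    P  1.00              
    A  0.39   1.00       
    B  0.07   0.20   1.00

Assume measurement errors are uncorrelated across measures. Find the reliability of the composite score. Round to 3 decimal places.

0.836

Var(P+A+B) = 3 + 2·[0.39 + 0.07 + 0.20] = 3 + 1.32 = 4.32.
Under uncorrelated errors the observed covariances equal the true-score covariances, so only the own-variance terms attenuate.
True-score variance = [0.95 + 0.73 + 0.61] + 1.32 = 2.29 + 1.32 = 3.61.
Reliability = 3.61 / 4.32 = 0.836.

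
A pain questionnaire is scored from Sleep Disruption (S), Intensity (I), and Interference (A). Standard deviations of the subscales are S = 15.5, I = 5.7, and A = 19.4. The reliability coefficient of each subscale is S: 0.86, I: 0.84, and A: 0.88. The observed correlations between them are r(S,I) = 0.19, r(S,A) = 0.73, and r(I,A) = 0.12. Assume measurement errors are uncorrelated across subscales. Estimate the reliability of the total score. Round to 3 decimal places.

0.927

Var(S+I+A) = 15.5² + 5.7² + 19.4² + 2·[15.5·5.7·0.19 + 15.5·19.4·0.73 + 5.7·19.4·0.12] = 649.1 + 499.134 = 1148.23.
Because errors are independent across components, Cov(Tᵢ,Tⱼ) = Cov(Xᵢ,Xⱼ); the off-diagonal part of the true-score variance is the same as above.
True-score variance = [15.5²·0.86 + 5.7²·0.84 + 19.4²·0.88] + 499.134 = 565.103 + 499.134 = 1064.24.
Reliability = 1064.24 / 1148.23 = 0.927.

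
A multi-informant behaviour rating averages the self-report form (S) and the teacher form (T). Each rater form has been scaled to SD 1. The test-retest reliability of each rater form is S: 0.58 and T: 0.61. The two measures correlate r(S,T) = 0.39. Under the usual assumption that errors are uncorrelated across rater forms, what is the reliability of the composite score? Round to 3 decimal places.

Var(S+T) = 2 + 2·[0.39] = 2 + 0.78 = 2.78.
Because errors are independent across components, Cov(Tᵢ,Tⱼ) = Cov(Xᵢ,Xⱼ); the off-diagonal part of the true-score variance is the same as above.
True-score variance = [0.58 + 0.61] + 0.78 = 1.19 + 0.78 = 1.97.
Reliability = 1.97 / 2.78 = 0.709.

0.709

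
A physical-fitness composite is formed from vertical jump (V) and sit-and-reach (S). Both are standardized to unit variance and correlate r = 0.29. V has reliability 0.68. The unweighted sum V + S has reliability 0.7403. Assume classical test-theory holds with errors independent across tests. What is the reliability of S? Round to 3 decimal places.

Var(V+S) = 2 + 2·0.29 = 2.580.
True-score variance = ρ_V + ρ_S + 2·0.29, so 0.7403 = (0.68 + ρ_S + 0.58) / 2.580.
ρ_S = 0.7403·2.580 − 0.68 − 0.58 = 0.650.

0.650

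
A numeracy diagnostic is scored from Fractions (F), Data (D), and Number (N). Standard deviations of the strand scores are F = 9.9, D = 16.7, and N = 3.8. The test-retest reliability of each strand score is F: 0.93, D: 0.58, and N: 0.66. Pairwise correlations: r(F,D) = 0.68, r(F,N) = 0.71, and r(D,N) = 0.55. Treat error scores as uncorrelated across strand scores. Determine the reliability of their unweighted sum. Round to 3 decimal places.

0.826

Var(F+D+N) = 9.9² + 16.7² + 3.8² + 2·[9.9·16.7·0.68 + 9.9·3.8·0.71 + 16.7·3.8·0.55] = 391.34 + 348.075 = 739.415.
Because errors are independent across components, Cov(Tᵢ,Tⱼ) = Cov(Xᵢ,Xⱼ); the off-diagonal part of the true-score variance is the same as above.
True-score variance = [9.9²·0.93 + 16.7²·0.58 + 3.8²·0.66] + 348.075 = 262.436 + 348.075 = 610.511.
Reliability = 610.511 / 739.415 = 0.826.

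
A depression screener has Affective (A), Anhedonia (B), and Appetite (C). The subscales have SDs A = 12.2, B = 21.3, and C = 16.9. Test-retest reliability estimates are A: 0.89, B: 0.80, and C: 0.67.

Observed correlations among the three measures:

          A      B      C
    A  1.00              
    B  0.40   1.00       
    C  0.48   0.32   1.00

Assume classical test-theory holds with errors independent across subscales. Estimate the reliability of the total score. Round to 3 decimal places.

0.868

Var(A+B+C) = 12.2² + 21.3² + 16.9² + 2·[12.2·21.3·0.40 + 12.2·16.9·0.48 + 21.3·16.9·0.32] = 888.14 + 636.202 = 1524.34.
Because errors are independent across components, Cov(Tᵢ,Tⱼ) = Cov(Xᵢ,Xⱼ); the off-diagonal part of the true-score variance is the same as above.
True-score variance = [12.2²·0.89 + 21.3²·0.80 + 16.9²·0.67] + 636.202 = 686.778 + 636.202 = 1322.98.
Reliability = 1322.98 / 1524.34 = 0.868.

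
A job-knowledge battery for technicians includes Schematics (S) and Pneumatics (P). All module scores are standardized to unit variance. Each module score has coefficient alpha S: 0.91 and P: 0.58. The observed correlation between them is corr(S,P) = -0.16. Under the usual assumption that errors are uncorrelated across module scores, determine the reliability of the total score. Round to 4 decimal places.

0.6964

Var(S+P) = 2 + 2·[(-0.16)] = 2 − 0.32 = 1.68.
Under uncorrelated errors the observed covariances equal the true-score covariances, so only the own-variance terms attenuate.
True-score variance = [0.91 + 0.58] − 0.32 = 1.49 − 0.32 = 1.17.
Reliability = 1.17 / 1.68 = 0.6964.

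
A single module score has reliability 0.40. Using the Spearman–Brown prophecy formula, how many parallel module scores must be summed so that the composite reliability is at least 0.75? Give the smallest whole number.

5

k ≥ ρ*(1−ρ₁)/(ρ₁(1−ρ*)) = 0.75·0.60 / (0.40·0.25) = 4.500.
Smallest integer k = 5.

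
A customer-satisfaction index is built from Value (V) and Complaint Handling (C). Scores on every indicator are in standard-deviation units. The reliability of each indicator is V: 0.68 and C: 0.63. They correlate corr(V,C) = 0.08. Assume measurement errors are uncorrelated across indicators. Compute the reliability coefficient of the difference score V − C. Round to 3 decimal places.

0.625

Var(V−C) = 1 + 1 − 2·0.08 = 2 − 0.16 = 1.84.
Because errors are independent across components, Cov(Tᵢ,Tⱼ) = Cov(Xᵢ,Xⱼ); the off-diagonal part of the true-score variance is the same as above.
True-score variance = [0.68 + 0.63] − 0.16 = 1.31 − 0.16 = 1.15.
Reliability = 1.15 / 1.84 = 0.625.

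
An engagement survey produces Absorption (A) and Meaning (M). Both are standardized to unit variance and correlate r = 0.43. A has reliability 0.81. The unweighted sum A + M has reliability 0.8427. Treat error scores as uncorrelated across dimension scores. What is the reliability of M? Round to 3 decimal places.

0.740

Var(A+M) = 2 + 2·0.43 = 2.860.
True-score variance = ρ_A + ρ_M + 2·0.43, so 0.8427 = (0.81 + ρ_M + 0.86) / 2.860.
ρ_M = 0.8427·2.860 − 0.81 − 0.86 = 0.740.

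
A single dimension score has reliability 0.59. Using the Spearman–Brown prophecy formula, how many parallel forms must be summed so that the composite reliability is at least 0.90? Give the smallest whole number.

k ≥ ρ*(1−ρ₁)/(ρ₁(1−ρ*)) = 0.90·0.41 / (0.59·0.10) = 6.254.
Smallest integer k = 7.

7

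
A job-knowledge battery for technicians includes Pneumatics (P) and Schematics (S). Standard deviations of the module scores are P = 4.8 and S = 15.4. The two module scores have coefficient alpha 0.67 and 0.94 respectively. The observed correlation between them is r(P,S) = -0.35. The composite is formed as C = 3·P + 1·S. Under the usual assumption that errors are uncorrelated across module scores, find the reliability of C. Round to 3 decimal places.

Var(C) = 3²·4.8² + 15.4² + 2·[3·4.8·15.4·(-0.35)] = 444.52 − 155.232 = 289.288.
Because errors are independent across components, Cov(Tᵢ,Tⱼ) = Cov(Xᵢ,Xⱼ); the off-diagonal part of the true-score variance is the same as above.
True-score variance = [3²·4.8²·0.67 + 15.4²·0.94] − 155.232 = 361.862 − 155.232 = 206.63.
Reliability = 206.63 / 289.288 = 0.714.

0.714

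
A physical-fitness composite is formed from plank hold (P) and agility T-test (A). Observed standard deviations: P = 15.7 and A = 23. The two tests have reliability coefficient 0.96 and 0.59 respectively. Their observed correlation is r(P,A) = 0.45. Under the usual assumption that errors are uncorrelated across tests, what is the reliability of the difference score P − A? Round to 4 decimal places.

0.4967

Var(P−A) = 15.7² + 23² − 2·15.7·23·0.45 = 775.49 − 324.99 = 450.5.
Under uncorrelated errors the observed covariances equal the true-score covariances, so only the own-variance terms attenuate.
True-score variance = [15.7²·0.96 + 23²·0.59] − 324.99 = 548.74 − 324.99 = 223.75.
Reliability = 223.75 / 450.5 = 0.4967.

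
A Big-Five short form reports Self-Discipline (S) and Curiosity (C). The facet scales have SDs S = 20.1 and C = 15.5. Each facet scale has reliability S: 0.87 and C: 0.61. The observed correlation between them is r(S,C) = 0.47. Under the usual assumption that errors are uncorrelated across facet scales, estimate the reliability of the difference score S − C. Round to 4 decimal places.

Var(S−C) = 20.1² + 15.5² − 2·20.1·15.5·0.47 = 644.26 − 292.857 = 351.403.
Under uncorrelated errors the observed covariances equal the true-score covariances, so only the own-variance terms attenuate.
True-score variance = [20.1²·0.87 + 15.5²·0.61] − 292.857 = 498.041 − 292.857 = 205.184.
Reliability = 205.184 / 351.403 = 0.5839.

0.5839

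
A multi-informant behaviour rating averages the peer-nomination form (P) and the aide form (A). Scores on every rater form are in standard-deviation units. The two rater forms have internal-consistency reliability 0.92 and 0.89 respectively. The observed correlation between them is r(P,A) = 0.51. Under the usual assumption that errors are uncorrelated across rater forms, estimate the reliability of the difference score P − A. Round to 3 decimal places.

Var(P−A) = 1 + 1 − 2·0.51 = 2 − 1.02 = 0.98.
Under uncorrelated errors the observed covariances equal the true-score covariances, so only the own-variance terms attenuate.
True-score variance = [0.92 + 0.89] − 1.02 = 1.81 − 1.02 = 0.79.
Reliability = 0.79 / 0.98 = 0.806.

0.806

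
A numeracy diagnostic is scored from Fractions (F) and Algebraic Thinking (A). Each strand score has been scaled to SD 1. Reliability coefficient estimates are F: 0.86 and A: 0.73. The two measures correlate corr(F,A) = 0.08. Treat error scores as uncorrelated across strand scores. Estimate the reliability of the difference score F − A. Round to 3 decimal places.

0.777

Var(F−A) = 1 + 1 − 2·0.08 = 2 − 0.16 = 1.84.
Because errors are independent across components, Cov(Tᵢ,Tⱼ) = Cov(Xᵢ,Xⱼ); the off-diagonal part of the true-score variance is the same as above.
True-score variance = [0.86 + 0.73] − 0.16 = 1.59 − 0.16 = 1.43.
Reliability = 1.43 / 1.84 = 0.777.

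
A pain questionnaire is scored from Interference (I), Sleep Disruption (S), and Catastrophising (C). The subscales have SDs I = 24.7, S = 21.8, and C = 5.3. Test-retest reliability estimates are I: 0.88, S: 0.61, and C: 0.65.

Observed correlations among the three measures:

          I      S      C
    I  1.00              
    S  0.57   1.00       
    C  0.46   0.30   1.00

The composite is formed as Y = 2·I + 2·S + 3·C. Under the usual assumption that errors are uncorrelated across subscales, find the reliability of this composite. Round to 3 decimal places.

0.863

Var(Y) = 2²·24.7² + 2²·21.8² + 3²·5.3² + 2·[4·24.7·21.8·0.57 + 6·24.7·5.3·0.46 + 6·21.8·5.3·0.30] = 4594.13 + 3593.94 = 8188.07.
With uncorrelated errors the cross-covariances are all true-score covariance, so they carry over unchanged; only the diagonal terms shrink to ρᵢσᵢ².
True-score variance = [2²·24.7²·0.88 + 2²·21.8²·0.61 + 3²·5.3²·0.65] + 3593.94 = 3471.43 + 3593.94 = 7065.37.
Reliability = 7065.37 / 8188.07 = 0.863.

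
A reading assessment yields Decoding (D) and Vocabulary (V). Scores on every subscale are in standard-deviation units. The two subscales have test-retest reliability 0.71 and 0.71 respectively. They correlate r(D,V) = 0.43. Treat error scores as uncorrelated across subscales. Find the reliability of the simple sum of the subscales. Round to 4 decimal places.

0.7972

Var(D+V) = 2 + 2·[0.43] = 2 + 0.86 = 2.86.
Because errors are independent across components, Cov(Tᵢ,Tⱼ) = Cov(Xᵢ,Xⱼ); the off-diagonal part of the true-score variance is the same as above.
True-score variance = [0.71 + 0.71] + 0.86 = 1.42 + 0.86 = 2.28.
Reliability = 2.28 / 2.86 = 0.7972.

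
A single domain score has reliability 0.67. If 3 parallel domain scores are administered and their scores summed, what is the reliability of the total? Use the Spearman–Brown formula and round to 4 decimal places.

0.8590

ρ_k = kρ / (1 + (k−1)ρ) = 3·0.67 / (1 + 2·0.67) = 2.010 / 2.340 = 0.8590.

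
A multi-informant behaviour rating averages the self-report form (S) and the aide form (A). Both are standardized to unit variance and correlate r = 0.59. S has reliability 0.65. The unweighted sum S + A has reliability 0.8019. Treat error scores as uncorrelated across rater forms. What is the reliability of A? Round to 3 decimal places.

Var(S+A) = 2 + 2·0.59 = 3.180.
True-score variance = ρ_S + ρ_A + 2·0.59, so 0.8019 = (0.65 + ρ_A + 1.18) / 3.180.
ρ_A = 0.8019·3.180 − 0.65 − 1.18 = 0.720.

0.720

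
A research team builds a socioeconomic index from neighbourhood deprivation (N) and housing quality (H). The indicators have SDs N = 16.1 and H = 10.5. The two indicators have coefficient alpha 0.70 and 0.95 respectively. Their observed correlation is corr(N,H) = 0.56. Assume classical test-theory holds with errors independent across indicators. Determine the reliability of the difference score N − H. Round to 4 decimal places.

0.5377

Var(N−H) = 16.1² + 10.5² − 2·16.1·10.5·0.56 = 369.46 − 189.336 = 180.124.
With uncorrelated errors the cross-covariances are all true-score covariance, so they carry over unchanged; only the diagonal terms shrink to ρᵢσᵢ².
True-score variance = [16.1²·0.70 + 10.5²·0.95] − 189.336 = 286.185 − 189.336 = 96.8485.
Reliability = 96.8485 / 180.124 = 0.5377.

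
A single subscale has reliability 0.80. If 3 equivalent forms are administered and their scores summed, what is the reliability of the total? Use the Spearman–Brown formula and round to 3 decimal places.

ρ_k = kρ / (1 + (k−1)ρ) = 3·0.80 / (1 + 2·0.80) = 2.400 / 2.600 = 0.923.

0.923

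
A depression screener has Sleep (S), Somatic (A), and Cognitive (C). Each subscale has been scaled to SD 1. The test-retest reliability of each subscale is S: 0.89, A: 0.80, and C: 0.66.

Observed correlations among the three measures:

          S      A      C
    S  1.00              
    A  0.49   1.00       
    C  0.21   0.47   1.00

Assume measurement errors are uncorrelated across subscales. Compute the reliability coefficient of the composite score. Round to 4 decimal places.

0.8783

Var(S+A+C) = 3 + 2·[0.49 + 0.21 + 0.47] = 3 + 2.34 = 5.34.
With uncorrelated errors the cross-covariances are all true-score covariance, so they carry over unchanged; only the diagonal terms shrink to ρᵢσᵢ².
True-score variance = [0.89 + 0.80 + 0.66] + 2.34 = 2.35 + 2.34 = 4.69.
Reliability = 4.69 / 5.34 = 0.8783.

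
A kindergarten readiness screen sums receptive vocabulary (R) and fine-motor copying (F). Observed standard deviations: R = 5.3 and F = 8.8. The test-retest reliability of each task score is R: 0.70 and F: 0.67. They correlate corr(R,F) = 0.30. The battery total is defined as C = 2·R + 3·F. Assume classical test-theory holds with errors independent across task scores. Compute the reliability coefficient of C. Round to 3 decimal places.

Var(C) = 2²·5.3² + 3²·8.8² + 2·[6·5.3·8.8·0.30] = 809.32 + 167.904 = 977.224.
Because errors are independent across components, Cov(Tᵢ,Tⱼ) = Cov(Xᵢ,Xⱼ); the off-diagonal part of the true-score variance is the same as above.
True-score variance = [2²·5.3²·0.70 + 3²·8.8²·0.67] + 167.904 = 545.615 + 167.904 = 713.519.
Reliability = 713.519 / 977.224 = 0.730.

0.730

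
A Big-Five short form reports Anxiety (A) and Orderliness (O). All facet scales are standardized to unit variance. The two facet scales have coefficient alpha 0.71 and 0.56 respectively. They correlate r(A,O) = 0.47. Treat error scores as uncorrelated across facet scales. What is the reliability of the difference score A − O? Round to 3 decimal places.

0.311

Var(A−O) = 1 + 1 − 2·0.47 = 2 − 0.94 = 1.06.
Under uncorrelated errors the observed covariances equal the true-score covariances, so only the own-variance terms attenuate.
True-score variance = [0.71 + 0.56] − 0.94 = 1.27 − 0.94 = 0.33.
Reliability = 0.33 / 1.06 = 0.311.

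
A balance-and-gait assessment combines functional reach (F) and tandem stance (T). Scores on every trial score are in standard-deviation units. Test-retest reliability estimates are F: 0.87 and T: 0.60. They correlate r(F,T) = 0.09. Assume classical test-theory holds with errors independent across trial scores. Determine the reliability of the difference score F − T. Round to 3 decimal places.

0.709

Var(F−T) = 1 + 1 − 2·0.09 = 2 − 0.18 = 1.82.
Under uncorrelated errors the observed covariances equal the true-score covariances, so only the own-variance terms attenuate.
True-score variance = [0.87 + 0.60] − 0.18 = 1.47 − 0.18 = 1.29.
Reliability = 1.29 / 1.82 = 0.709.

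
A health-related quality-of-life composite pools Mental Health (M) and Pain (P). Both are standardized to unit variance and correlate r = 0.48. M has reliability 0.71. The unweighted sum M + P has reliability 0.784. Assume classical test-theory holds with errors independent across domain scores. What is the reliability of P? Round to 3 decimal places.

Var(M+P) = 2 + 2·0.48 = 2.960.
True-score variance = ρ_M + ρ_P + 2·0.48, so 0.784 = (0.71 + ρ_P + 0.96) / 2.960.
ρ_P = 0.784·2.960 − 0.71 − 0.96 = 0.651.

0.651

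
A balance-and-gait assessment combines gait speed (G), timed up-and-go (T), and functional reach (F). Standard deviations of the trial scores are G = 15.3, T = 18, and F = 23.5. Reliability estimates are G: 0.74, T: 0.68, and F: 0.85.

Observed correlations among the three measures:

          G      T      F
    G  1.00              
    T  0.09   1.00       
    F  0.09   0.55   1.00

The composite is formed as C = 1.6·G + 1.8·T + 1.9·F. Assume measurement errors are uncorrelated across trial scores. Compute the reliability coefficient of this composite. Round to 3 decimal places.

Var(C) = 1.6²·15.3² + 1.8²·18² + 1.9²·23.5² + 2·[2.88·15.3·18·0.09 + 3.04·15.3·23.5·0.09 + 3.42·18·23.5·0.55] = 3642.65 + 1930.84 = 5573.49.
Under uncorrelated errors the observed covariances equal the true-score covariances, so only the own-variance terms attenuate.
True-score variance = [1.6²·15.3²·0.74 + 1.8²·18²·0.68 + 1.9²·23.5²·0.85] + 1930.84 = 2851.88 + 1930.84 = 4782.72.
Reliability = 4782.72 / 5573.49 = 0.858.

0.858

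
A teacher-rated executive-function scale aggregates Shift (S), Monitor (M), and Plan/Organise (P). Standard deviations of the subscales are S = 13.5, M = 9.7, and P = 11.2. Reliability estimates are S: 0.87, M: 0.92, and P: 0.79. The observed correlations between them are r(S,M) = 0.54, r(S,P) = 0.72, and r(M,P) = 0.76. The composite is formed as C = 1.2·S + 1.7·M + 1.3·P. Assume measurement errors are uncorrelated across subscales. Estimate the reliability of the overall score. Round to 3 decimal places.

Var(C) = 1.2²·13.5² + 1.7²·9.7² + 1.3²·11.2² + 2·[2.04·13.5·9.7·0.54 + 1.56·13.5·11.2·0.72 + 2.21·9.7·11.2·0.76] = 746.354 + 993.108 = 1739.46.
Because errors are independent across components, Cov(Tᵢ,Tⱼ) = Cov(Xᵢ,Xⱼ); the off-diagonal part of the true-score variance is the same as above.
True-score variance = [1.2²·13.5²·0.87 + 1.7²·9.7²·0.92 + 1.3²·11.2²·0.79] + 993.108 = 645.964 + 993.108 = 1639.07.
Reliability = 1639.07 / 1739.46 = 0.942.

0.942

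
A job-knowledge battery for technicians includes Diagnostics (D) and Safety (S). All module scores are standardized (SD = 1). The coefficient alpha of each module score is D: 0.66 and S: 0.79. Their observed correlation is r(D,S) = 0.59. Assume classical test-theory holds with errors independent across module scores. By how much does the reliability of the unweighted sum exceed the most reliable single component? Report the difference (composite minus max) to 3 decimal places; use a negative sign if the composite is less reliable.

Var(sum) = 2 + 1.18 = 3.18; true-score variance = 1.45 + 1.18 = 2.63; composite reliability = 0.8270.
Max component reliability = 0.7900.
Difference = 0.8270 − 0.7900 = 0.037.

0.037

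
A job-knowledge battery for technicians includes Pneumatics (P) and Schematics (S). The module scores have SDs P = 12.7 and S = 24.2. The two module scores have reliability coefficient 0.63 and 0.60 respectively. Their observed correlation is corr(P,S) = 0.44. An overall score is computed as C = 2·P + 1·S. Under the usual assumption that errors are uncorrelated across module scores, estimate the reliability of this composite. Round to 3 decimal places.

0.733

Var(C) = 2²·12.7² + 24.2² + 2·[2·12.7·24.2·0.44] = 1230.8 + 540.918 = 1771.72.
With uncorrelated errors the cross-covariances are all true-score covariance, so they carry over unchanged; only the diagonal terms shrink to ρᵢσᵢ².
True-score variance = [2²·12.7²·0.63 + 24.2²·0.60] + 540.918 = 757.835 + 540.918 = 1298.75.
Reliability = 1298.75 / 1771.72 = 0.733.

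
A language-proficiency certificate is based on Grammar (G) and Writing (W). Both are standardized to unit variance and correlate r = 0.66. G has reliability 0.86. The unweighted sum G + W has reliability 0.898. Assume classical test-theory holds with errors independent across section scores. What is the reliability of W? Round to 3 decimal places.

Var(G+W) = 2 + 2·0.66 = 3.320.
True-score variance = ρ_G + ρ_W + 2·0.66, so 0.898 = (0.86 + ρ_W + 1.32) / 3.320.
ρ_W = 0.898·3.320 − 0.86 − 1.32 = 0.801.

0.801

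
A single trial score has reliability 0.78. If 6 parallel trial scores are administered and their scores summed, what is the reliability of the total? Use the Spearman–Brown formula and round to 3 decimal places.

0.955

ρ_k = kρ / (1 + (k−1)ρ) = 6·0.78 / (1 + 5·0.78) = 4.680 / 4.900 = 0.955.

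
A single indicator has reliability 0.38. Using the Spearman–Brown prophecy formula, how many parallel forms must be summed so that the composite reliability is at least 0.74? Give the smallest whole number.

k ≥ ρ*(1−ρ₁)/(ρ₁(1−ρ*)) = 0.74·0.62 / (0.38·0.26) = 4.644.
Smallest integer k = 5.

5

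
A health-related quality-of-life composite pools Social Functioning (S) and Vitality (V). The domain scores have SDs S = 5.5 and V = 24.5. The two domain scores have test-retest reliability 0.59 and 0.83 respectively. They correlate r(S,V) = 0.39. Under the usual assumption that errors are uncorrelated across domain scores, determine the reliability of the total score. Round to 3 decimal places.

Var(S+V) = 5.5² + 24.5² + 2·[5.5·24.5·0.39] = 630.5 + 105.105 = 735.605.
With uncorrelated errors the cross-covariances are all true-score covariance, so they carry over unchanged; only the diagonal terms shrink to ρᵢσᵢ².
True-score variance = [5.5²·0.59 + 24.5²·0.83] + 105.105 = 516.055 + 105.105 = 621.16.
Reliability = 621.16 / 735.605 = 0.844.

0.844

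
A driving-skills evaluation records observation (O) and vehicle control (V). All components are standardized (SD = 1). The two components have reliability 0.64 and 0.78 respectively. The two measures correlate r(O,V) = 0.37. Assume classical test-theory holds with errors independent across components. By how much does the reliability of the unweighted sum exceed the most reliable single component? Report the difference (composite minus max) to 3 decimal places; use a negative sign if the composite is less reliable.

Var(sum) = 2 + 0.74 = 2.74; true-score variance = 1.42 + 0.74 = 2.16; composite reliability = 0.7883.
Max component reliability = 0.7800.
Difference = 0.7883 − 0.7800 = 0.008.

0.008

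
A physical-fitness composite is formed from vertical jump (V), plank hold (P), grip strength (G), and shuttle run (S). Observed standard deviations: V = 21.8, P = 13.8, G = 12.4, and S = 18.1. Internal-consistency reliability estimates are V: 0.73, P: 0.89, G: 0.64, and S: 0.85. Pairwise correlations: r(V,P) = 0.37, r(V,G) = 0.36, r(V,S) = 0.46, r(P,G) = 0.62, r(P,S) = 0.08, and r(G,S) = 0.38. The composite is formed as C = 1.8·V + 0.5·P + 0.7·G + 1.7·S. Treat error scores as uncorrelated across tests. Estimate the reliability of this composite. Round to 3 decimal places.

0.868

Var(C) = 1.8²·21.8² + 0.5²·13.8² + 0.7²·12.4² + 1.7²·18.1² + 2·[0.9·21.8·13.8·0.37 + 1.26·21.8·12.4·0.36 + 3.06·21.8·18.1·0.46 + 0.35·13.8·12.4·0.62 + 0.85·13.8·18.1·0.08 + 1.19·12.4·18.1·0.38] = 2609.52 + 1867.64 = 4477.16.
Because errors are independent across components, Cov(Tᵢ,Tⱼ) = Cov(Xᵢ,Xⱼ); the off-diagonal part of the true-score variance is the same as above.
True-score variance = [1.8²·21.8²·0.73 + 0.5²·13.8²·0.89 + 0.7²·12.4²·0.64 + 1.7²·18.1²·0.85] + 1867.64 = 2019.4 + 1867.64 = 3887.04.
Reliability = 3887.04 / 4477.16 = 0.868.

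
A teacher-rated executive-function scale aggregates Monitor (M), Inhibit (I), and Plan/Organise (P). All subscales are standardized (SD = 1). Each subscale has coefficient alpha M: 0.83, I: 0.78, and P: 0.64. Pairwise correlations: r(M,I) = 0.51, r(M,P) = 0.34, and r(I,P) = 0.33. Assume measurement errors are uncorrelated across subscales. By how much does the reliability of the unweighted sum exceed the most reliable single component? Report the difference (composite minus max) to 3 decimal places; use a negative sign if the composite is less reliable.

Var(sum) = 3 + 2.36 = 5.36; true-score variance = 2.25 + 2.36 = 4.61; composite reliability = 0.8601.
Max component reliability = 0.8300.
Difference = 0.8601 − 0.8300 = 0.030.

0.030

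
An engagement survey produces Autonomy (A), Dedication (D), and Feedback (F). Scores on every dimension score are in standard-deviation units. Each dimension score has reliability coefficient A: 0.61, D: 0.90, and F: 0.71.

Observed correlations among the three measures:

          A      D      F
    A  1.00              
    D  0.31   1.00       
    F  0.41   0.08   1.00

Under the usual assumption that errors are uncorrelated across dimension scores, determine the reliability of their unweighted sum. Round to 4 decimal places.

Var(A+D+F) = 3 + 2·[0.31 + 0.41 + 0.08] = 3 + 1.6 = 4.6.
With uncorrelated errors the cross-covariances are all true-score covariance, so they carry over unchanged; only the diagonal terms shrink to ρᵢσᵢ².
True-score variance = [0.61 + 0.90 + 0.71] + 1.6 = 2.22 + 1.6 = 3.82.
Reliability = 3.82 / 4.6 = 0.8304.

0.8304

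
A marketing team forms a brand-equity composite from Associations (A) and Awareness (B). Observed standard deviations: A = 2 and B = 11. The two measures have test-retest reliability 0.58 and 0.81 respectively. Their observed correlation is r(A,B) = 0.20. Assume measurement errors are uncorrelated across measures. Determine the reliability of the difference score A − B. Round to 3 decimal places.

0.788

Var(A−B) = 2² + 11² − 2·2·11·0.20 = 125 − 8.8 = 116.2.
Because errors are independent across components, Cov(Tᵢ,Tⱼ) = Cov(Xᵢ,Xⱼ); the off-diagonal part of the true-score variance is the same as above.
True-score variance = [2²·0.58 + 11²·0.81] − 8.8 = 100.33 − 8.8 = 91.53.
Reliability = 91.53 / 116.2 = 0.788.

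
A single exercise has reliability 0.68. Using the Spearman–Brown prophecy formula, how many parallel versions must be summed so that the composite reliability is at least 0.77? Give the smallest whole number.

2

k ≥ ρ*(1−ρ₁)/(ρ₁(1−ρ*)) = 0.77·0.32 / (0.68·0.23) = 1.575.
Smallest integer k = 2.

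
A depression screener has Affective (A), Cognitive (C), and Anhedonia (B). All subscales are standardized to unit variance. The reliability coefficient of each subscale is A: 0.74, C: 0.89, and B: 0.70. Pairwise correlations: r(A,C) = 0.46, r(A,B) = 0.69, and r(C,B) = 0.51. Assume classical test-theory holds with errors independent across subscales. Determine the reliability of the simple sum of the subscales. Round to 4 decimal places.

Var(A+C+B) = 3 + 2·[0.46 + 0.69 + 0.51] = 3 + 3.32 = 6.32.
Because errors are independent across components, Cov(Tᵢ,Tⱼ) = Cov(Xᵢ,Xⱼ); the off-diagonal part of the true-score variance is the same as above.
True-score variance = [0.74 + 0.89 + 0.70] + 3.32 = 2.33 + 3.32 = 5.65.
Reliability = 5.65 / 6.32 = 0.8940.

0.8940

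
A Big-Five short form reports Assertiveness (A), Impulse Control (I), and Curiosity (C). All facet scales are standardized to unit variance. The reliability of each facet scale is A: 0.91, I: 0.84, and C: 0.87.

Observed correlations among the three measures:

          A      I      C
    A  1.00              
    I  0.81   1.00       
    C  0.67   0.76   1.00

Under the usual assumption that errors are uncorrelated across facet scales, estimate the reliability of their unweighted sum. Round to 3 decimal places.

Var(A+I+C) = 3 + 2·[0.81 + 0.67 + 0.76] = 3 + 4.48 = 7.48.
With uncorrelated errors the cross-covariances are all true-score covariance, so they carry over unchanged; only the diagonal terms shrink to ρᵢσᵢ².
True-score variance = [0.91 + 0.84 + 0.87] + 4.48 = 2.62 + 4.48 = 7.1.
Reliability = 7.1 / 7.48 = 0.949.

0.949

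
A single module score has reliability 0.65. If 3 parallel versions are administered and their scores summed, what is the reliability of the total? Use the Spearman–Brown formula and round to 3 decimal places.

ρ_k = kρ / (1 + (k−1)ρ) = 3·0.65 / (1 + 2·0.65) = 1.950 / 2.300 = 0.848.

0.848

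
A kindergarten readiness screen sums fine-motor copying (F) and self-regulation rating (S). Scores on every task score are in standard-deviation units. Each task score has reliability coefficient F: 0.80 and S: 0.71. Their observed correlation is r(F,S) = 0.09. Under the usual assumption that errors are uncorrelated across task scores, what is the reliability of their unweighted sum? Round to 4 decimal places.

0.7752

Var(F+S) = 2 + 2·[0.09] = 2 + 0.18 = 2.18.
Because errors are independent across components, Cov(Tᵢ,Tⱼ) = Cov(Xᵢ,Xⱼ); the off-diagonal part of the true-score variance is the same as above.
True-score variance = [0.80 + 0.71] + 0.18 = 1.51 + 0.18 = 1.69.
Reliability = 1.69 / 2.18 = 0.7752.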